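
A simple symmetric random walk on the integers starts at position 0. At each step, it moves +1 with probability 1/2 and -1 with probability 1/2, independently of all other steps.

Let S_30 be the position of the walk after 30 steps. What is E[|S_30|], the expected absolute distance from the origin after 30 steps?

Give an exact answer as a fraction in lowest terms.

Answer: 145422675/33554432

Derivation:
S_30 takes values m ≡ 0 (mod 2) with |m| ≤ 30; P(S_30=m) = C(30,(30+m)/2)/2^30.
Total paths: 2^30 = 1073741824
Distribution: P(S=-30)=1/1073741824, P(S=-28)=30/1073741824, P(S=-26)=435/1073741824, P(S=-24)=4060/1073741824, P(S=-22)=27405/1073741824, P(S=-20)=142506/1073741824, P(S=-18)=593775/1073741824, P(S=-16)=2035800/1073741824, P(S=-14)=5852925/1073741824, P(S=-12)=14307150/1073741824, P(S=-10)=30045015/1073741824, P(S=-8)=54627300/1073741824, P(S=-6)=86493225/1073741824, P(S=-4)=119759850/1073741824, P(S=-2)=145422675/1073741824, P(S=0)=155117520/1073741824, P(S=2)=145422675/1073741824, P(S=4)=119759850/1073741824, P(S=6)=86493225/1073741824, P(S=8)=54627300/1073741824, P(S=10)=30045015/1073741824, P(S=12)=14307150/1073741824, P(S=14)=5852925/1073741824, P(S=16)=2035800/1073741824, P(S=18)=593775/1073741824, P(S=20)=142506/1073741824, P(S=22)=27405/1073741824, P(S=24)=4060/1073741824, P(S=26)=435/1073741824, P(S=28)=30/1073741824, P(S=30)=1/1073741824
E[|S_30|] = Σ_m |m|·P(S_30=m) = 4653525600/1073741824 = 145422675/33554432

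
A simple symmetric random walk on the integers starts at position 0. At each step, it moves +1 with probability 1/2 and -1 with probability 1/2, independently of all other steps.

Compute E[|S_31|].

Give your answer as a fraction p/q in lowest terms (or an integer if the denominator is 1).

S_31 takes values m ≡ 1 (mod 2) with |m| ≤ 31; P(S_31=m) = C(31,(31+m)/2)/2^31.
Total paths: 2^31 = 2147483648
Distribution: P(S=-31)=1/2147483648, P(S=-29)=31/2147483648, P(S=-27)=465/2147483648, P(S=-25)=4495/2147483648, P(S=-23)=31465/2147483648, P(S=-21)=169911/2147483648, P(S=-19)=736281/2147483648, P(S=-17)=2629575/2147483648, P(S=-15)=7888725/2147483648, P(S=-13)=20160075/2147483648, P(S=-11)=44352165/2147483648, P(S=-9)=84672315/2147483648, P(S=-7)=141120525/2147483648, P(S=-5)=206253075/2147483648, P(S=-3)=265182525/2147483648, P(S=-1)=300540195/2147483648, P(S=1)=300540195/2147483648, P(S=3)=265182525/2147483648, P(S=5)=206253075/2147483648, P(S=7)=141120525/2147483648, P(S=9)=84672315/2147483648, P(S=11)=44352165/2147483648, P(S=13)=20160075/2147483648, P(S=15)=7888725/2147483648, P(S=17)=2629575/2147483648, P(S=19)=736281/2147483648, P(S=21)=169911/2147483648, P(S=23)=31465/2147483648, P(S=25)=4495/2147483648, P(S=27)=465/2147483648, P(S=29)=31/2147483648, P(S=31)=1/2147483648
E[|S_31|] = Σ_m |m|·P(S_31=m) = 9617286240/2147483648 = 300540195/67108864

Answer: 300540195/67108864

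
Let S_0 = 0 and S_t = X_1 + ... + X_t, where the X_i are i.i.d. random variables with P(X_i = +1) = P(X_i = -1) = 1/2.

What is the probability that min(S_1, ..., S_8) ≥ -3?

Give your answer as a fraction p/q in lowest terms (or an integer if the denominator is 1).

Let f(t,s) = #length-t paths at position s with S_1..S_t all ≥ -3.
f(t,s) = f(t-1,s-1) + f(t-1,s+1) for s ≥ -3; f(t,s) = 0 for s < -3.
t=0: f(0,0)=1
t=1: f(1,-1)=1 f(1,1)=1
t=2: f(2,-2)=1 f(2,0)=2 f(2,2)=1
t=3: f(3,-3)=1 f(3,-1)=3 f(3,1)=3 f(3,3)=1
t=4: f(4,-2)=4 f(4,0)=6 f(4,2)=4 f(4,4)=1
t=5: f(5,-3)=4 f(5,-1)=10 f(5,1)=10 f(5,3)=5 f(5,5)=1
t=6: f(6,-2)=14 f(6,0)=20 f(6,2)=15 f(6,4)=6 f(6,6)=1
t=7: f(7,-3)=14 f(7,-1)=34 f(7,1)=35 f(7,3)=21 f(7,5)=7 f(7,7)=1
t=8: f(8,-2)=48 f(8,0)=69 f(8,2)=56 f(8,4)=28 f(8,6)=8 f(8,8)=1
Σ_s f(8,s) = 210
P = 210/256 = 105/128

Answer: 105/128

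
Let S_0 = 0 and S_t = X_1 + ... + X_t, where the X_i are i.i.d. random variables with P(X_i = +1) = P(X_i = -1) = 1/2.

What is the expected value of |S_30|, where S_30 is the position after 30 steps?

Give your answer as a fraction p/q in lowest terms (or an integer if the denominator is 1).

Answer: 145422675/33554432

Derivation:
S_30 takes values m ≡ 0 (mod 2) with |m| ≤ 30; P(S_30=m) = C(30,(30+m)/2)/2^30.
Total paths: 2^30 = 1073741824
Distribution: P(S=-30)=1/1073741824, P(S=-28)=30/1073741824, P(S=-26)=435/1073741824, P(S=-24)=4060/1073741824, P(S=-22)=27405/1073741824, P(S=-20)=142506/1073741824, P(S=-18)=593775/1073741824, P(S=-16)=2035800/1073741824, P(S=-14)=5852925/1073741824, P(S=-12)=14307150/1073741824, P(S=-10)=30045015/1073741824, P(S=-8)=54627300/1073741824, P(S=-6)=86493225/1073741824, P(S=-4)=119759850/1073741824, P(S=-2)=145422675/1073741824, P(S=0)=155117520/1073741824, P(S=2)=145422675/1073741824, P(S=4)=119759850/1073741824, P(S=6)=86493225/1073741824, P(S=8)=54627300/1073741824, P(S=10)=30045015/1073741824, P(S=12)=14307150/1073741824, P(S=14)=5852925/1073741824, P(S=16)=2035800/1073741824, P(S=18)=593775/1073741824, P(S=20)=142506/1073741824, P(S=22)=27405/1073741824, P(S=24)=4060/1073741824, P(S=26)=435/1073741824, P(S=28)=30/1073741824, P(S=30)=1/1073741824
E[|S_30|] = Σ_m |m|·P(S_30=m) = 4653525600/1073741824 = 145422675/33554432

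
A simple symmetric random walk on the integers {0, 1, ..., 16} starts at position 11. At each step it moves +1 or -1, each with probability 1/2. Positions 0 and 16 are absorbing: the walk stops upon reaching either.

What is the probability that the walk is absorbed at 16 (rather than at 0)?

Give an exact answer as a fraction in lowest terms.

Answer: 11/16

Derivation:
Symmetric walk (p = 1/2): the harmonic-function argument gives P(hit 16 before 0 | start at 11) = a/N.
P = 11/16 = 11/16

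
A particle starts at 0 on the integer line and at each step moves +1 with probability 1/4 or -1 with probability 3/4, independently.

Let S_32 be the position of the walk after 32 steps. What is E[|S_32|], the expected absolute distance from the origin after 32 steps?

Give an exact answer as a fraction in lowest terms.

S_32 takes values m ≡ 0 (mod 2) with |m| ≤ 32; P(S_32=m) = C(32,(32+m)/2) · (1/4)^((32+m)/2) · (3/4)^((32-m)/2).
Distribution: P(S=-32)=1853020188851841/18446744073709551616, P(S=-30)=617673396283947/576460752303423488, P(S=-28)=6382625094934119/1152921504606846976, P(S=-26)=10637708491556865/576460752303423488, P(S=-24)=102831182085049695/2305843009213693952, P(S=-22)=47987884973023191/576460752303423488, P(S=-20)=143963654919069573/1152921504606846976, P(S=-18)=89120357807043069/576460752303423488, P(S=-16)=742669648392025575/4611686018427387904, P(S=-14)=82518849821336175/576460752303423488, P(S=-12)=126528903059382135/1152921504606846976, P(S=-10)=42176301019794045/576460752303423488, P(S=-8)=98411369046186105/2305843009213693952, P(S=-6)=12616842185408475/576460752303423488, P(S=-4)=11415238167750525/1152921504606846976, P(S=-2)=2283047633550105/576460752303423488, P(S=0)=12937269923450595/9223372036854775808, P(S=2)=253671959283345/576460752303423488, P(S=4)=140928866268525/1152921504606846976, P(S=6)=17307053752275/576460752303423488, P(S=8)=14999446585305/2305843009213693952, P(S=10)=714259361205/576460752303423488, P(S=12)=238086453735/1152921504606846976, P(S=14)=17252641575/576460752303423488, P(S=16)=17252641575/4611686018427387904, P(S=18)=230035221/576460752303423488, P(S=20)=41288373/1152921504606846976, P(S=22)=1529199/576460752303423488, P(S=24)=364095/2305843009213693952, P(S=26)=4185/576460752303423488, P(S=28)=279/1152921504606846976, P(S=30)=3/576460752303423488, P(S=32)=1/18446744073709551616
E[|S_32|] = Σ_m |m|·P(S_32=m) = 4612617913038233027/288230376151711744

Answer: 4612617913038233027/288230376151711744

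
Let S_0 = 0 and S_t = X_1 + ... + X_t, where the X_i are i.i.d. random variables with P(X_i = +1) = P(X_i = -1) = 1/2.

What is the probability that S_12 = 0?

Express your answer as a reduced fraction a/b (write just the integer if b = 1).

Answer: 231/1024

Derivation:
To return to 0 after 12 steps: need exactly 6 steps of +1 and 6 of -1.
Favorable paths: C(12,6) = 924
Total paths: 2^12 = 4096
P = 924/4096 = 231/1024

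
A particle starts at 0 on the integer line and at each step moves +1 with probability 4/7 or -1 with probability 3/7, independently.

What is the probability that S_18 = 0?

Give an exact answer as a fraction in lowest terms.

Answer: 250868520714240/1628413597910449

Derivation:
To be at 0 after 18 steps: need exactly 9 steps of +1 and 9 of -1.
Number of such sequences: C(18,9) = 48620
Each has probability (4/7)^9 · (3/7)^9 = 5159780352/1628413597910449
P = 48620 · 5159780352/1628413597910449 = 250868520714240/1628413597910449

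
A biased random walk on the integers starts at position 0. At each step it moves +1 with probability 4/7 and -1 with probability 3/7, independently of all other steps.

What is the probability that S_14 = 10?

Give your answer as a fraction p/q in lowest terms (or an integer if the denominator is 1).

To reach position 10 after 14 steps: need 12 steps of +1 and 2 steps of -1.
Number of such sequences: C(14,12) = 91
Each has probability (4/7)^12 · (3/7)^2 = 150994944/678223072849
P = 91 · 150994944/678223072849 = 1962934272/96889010407

Answer: 1962934272/96889010407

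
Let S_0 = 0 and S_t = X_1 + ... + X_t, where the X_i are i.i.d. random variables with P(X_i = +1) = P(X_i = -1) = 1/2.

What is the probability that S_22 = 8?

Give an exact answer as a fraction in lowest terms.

To reach position 8 after 22 steps: need 15 steps of +1 and 7 of -1.
Favorable paths: C(22,15) = 170544
Total paths: 2^22 = 4194304
P = 170544/4194304 = 10659/262144

Answer: 10659/262144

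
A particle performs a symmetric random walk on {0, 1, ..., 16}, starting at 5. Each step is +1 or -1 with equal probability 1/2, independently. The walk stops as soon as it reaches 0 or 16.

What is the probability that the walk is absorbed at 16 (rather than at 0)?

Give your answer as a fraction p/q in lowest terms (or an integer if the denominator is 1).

Symmetric walk (p = 1/2): the harmonic-function argument gives P(hit 16 before 0 | start at 5) = a/N.
P = 5/16 = 5/16

Answer: 5/16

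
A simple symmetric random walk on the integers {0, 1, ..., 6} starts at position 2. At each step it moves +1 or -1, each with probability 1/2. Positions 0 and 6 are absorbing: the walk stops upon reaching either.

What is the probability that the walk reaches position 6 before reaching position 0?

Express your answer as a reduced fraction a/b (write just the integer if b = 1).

Answer: 1/3

Derivation:
Symmetric walk (p = 1/2): the harmonic-function argument gives P(hit 6 before 0 | start at 2) = a/N.
P = 2/6 = 1/3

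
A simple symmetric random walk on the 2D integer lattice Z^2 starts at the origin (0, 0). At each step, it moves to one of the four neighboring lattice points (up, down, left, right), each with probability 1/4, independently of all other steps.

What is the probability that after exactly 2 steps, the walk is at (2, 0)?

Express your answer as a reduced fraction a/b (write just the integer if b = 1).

Let h be the number of horizontal steps (so 2-h are vertical). To end at (2,0) need (h+2)/2 right-steps and ((2-h)+0)/2 up-steps.
Sum over h with 2 ≤ h ≤ 2, h ≡ 0 (mod 2), 2-h ≡ 0 (mod 2):
h=2: C(2,2)·C(2,2)·C(0,0) = 1·1·1 = 1
Total favorable: 1
Total paths: 4^2 = 16
P = 1/16 = 1/16

Answer: 1/16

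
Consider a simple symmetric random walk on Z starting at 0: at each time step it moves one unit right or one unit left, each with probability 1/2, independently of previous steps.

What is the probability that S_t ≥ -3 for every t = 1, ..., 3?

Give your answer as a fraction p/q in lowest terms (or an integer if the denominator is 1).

Let f(t,s) = #length-t paths at position s with S_1..S_t all ≥ -3.
f(t,s) = f(t-1,s-1) + f(t-1,s+1) for s ≥ -3; f(t,s) = 0 for s < -3.
t=0: f(0,0)=1
t=1: f(1,-1)=1 f(1,1)=1
t=2: f(2,-2)=1 f(2,0)=2 f(2,2)=1
t=3: f(3,-3)=1 f(3,-1)=3 f(3,1)=3 f(3,3)=1
Σ_s f(3,s) = 8
P = 8/8 = 1

Answer: 1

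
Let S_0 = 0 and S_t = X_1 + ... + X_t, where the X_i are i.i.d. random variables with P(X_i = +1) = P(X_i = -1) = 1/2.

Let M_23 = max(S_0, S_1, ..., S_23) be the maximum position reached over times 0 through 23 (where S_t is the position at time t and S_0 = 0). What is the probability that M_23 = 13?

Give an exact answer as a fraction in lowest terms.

Let M_23 = max(S_0,...,S_23). Use the reflection principle: for j ≥ 1, #{paths with M_23 ≥ j} = #{S_23 ≥ j} + #{S_23 ≥ j+1}.
By reflection, #{M_23 ≥ 13} = #{S_23 ≥ 13} + #{S_23 ≥ 14} = 44552 + 10903 = 55455.
#{M_23 ≥ 14} = #{S_23 ≥ 14} + #{S_23 ≥ 15} = 10903 + 10903 = 21806.
#{M_23 = 13} = 55455 - 21806 = 33649.
P(M_23 = 13) = 33649/8388608 = 33649/8388608

Answer: 33649/8388608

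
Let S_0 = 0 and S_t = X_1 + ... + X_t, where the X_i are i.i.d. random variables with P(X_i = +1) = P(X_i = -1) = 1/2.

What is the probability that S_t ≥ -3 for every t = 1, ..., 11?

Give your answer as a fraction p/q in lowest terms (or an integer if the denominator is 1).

Let f(t,s) = #length-t paths at position s with S_1..S_t all ≥ -3.
f(t,s) = f(t-1,s-1) + f(t-1,s+1) for s ≥ -3; f(t,s) = 0 for s < -3.
t=0: f(0,0)=1
t=1: f(1,-1)=1 f(1,1)=1
t=2: f(2,-2)=1 f(2,0)=2 f(2,2)=1
t=3: f(3,-3)=1 f(3,-1)=3 f(3,1)=3 f(3,3)=1
t=4: f(4,-2)=4 f(4,0)=6 f(4,2)=4 f(4,4)=1
t=5: f(5,-3)=4 f(5,-1)=10 f(5,1)=10 f(5,3)=5 f(5,5)=1
t=6: f(6,-2)=14 f(6,0)=20 f(6,2)=15 f(6,4)=6 f(6,6)=1
t=7: f(7,-3)=14 f(7,-1)=34 f(7,1)=35 f(7,3)=21 f(7,5)=7 f(7,7)=1
t=8: f(8,-2)=48 f(8,0)=69 f(8,2)=56 f(8,4)=28 f(8,6)=8 f(8,8)=1
t=9: f(9,-3)=48 f(9,-1)=117 f(9,1)=125 f(9,3)=84 f(9,5)=36 f(9,7)=9 f(9,9)=1
t=10: f(10,-2)=165 f(10,0)=242 f(10,2)=209 f(10,4)=120 f(10,6)=45 f(10,8)=10 f(10,10)=1
t=11: f(11,-3)=165 f(11,-1)=407 f(11,1)=451 f(11,3)=329 f(11,5)=165 f(11,7)=55 f(11,9)=11 f(11,11)=1
Σ_s f(11,s) = 1584
P = 1584/2048 = 99/128

Answer: 99/128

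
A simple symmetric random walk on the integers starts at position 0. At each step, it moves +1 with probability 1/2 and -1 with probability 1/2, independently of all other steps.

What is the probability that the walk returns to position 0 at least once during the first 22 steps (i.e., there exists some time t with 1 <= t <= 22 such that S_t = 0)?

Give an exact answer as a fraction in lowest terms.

Answer: 436109/524288

Derivation:
Count via complement. Let g(t,s) = #length-t paths at position s with S_1..S_t all ≠ 0.
g(t,s) = g(t-1,s-1) + g(t-1,s+1) for s ≠ 0; g(t,0) = 0.
t=0: g(0,0)=1
t=1: g(1,-1)=1 g(1,1)=1
t=2: g(2,-2)=1 g(2,2)=1
t=3: g(3,-3)=1 g(3,-1)=1 g(3,1)=1 g(3,3)=1
t=4: g(4,-4)=1 g(4,-2)=2 g(4,2)=2 g(4,4)=1
t=5: g(5,-5)=1 g(5,-3)=3 g(5,-1)=2 g(5,1)=2 g(5,3)=3 g(5,5)=1
t=6: g(6,-6)=1 g(6,-4)=4 g(6,-2)=5 g(6,2)=5 g(6,4)=4 g(6,6)=1
t=7: g(7,-7)=1 g(7,-5)=5 g(7,-3)=9 g(7,-1)=5 g(7,1)=5 g(7,3)=9 g(7,5)=5 g(7,7)=1
t=8: g(8,-8)=1 g(8,-6)=6 g(8,-4)=14 g(8,-2)=14 g(8,2)=14 g(8,4)=14 g(8,6)=6 g(8,8)=1
t=9: g(9,-9)=1 g(9,-7)=7 g(9,-5)=20 g(9,-3)=28 g(9,-1)=14 g(9,1)=14 g(9,3)=28 g(9,5)=20 g(9,7)=7 g(9,9)=1
t=10: g(10,-10)=1 g(10,-8)=8 g(10,-6)=27 g(10,-4)=48 g(10,-2)=42 g(10,2)=42 g(10,4)=48 g(10,6)=27 g(10,8)=8 g(10,10)=1
t=11: g(11,-11)=1 g(11,-9)=9 g(11,-7)=35 g(11,-5)=75 g(11,-3)=90 g(11,-1)=42 g(11,1)=42 g(11,3)=90 g(11,5)=75 g(11,7)=35 g(11,9)=9 g(11,11)=1
t=12: g(12,-12)=1 g(12,-10)=10 g(12,-8)=44 g(12,-6)=110 g(12,-4)=165 g(12,-2)=132 g(12,2)=132 g(12,4)=165 g(12,6)=110 g(12,8)=44 g(12,10)=10 g(12,12)=1
t=13: g(13,-13)=1 g(13,-11)=11 g(13,-9)=54 g(13,-7)=154 g(13,-5)=275 g(13,-3)=297 g(13,-1)=132 g(13,1)=132 g(13,3)=297 g(13,5)=275 g(13,7)=154 g(13,9)=54 g(13,11)=11 g(13,13)=1
t=14: g(14,-14)=1 g(14,-12)=12 g(14,-10)=65 g(14,-8)=208 g(14,-6)=429 g(14,-4)=572 g(14,-2)=429 g(14,2)=429 g(14,4)=572 g(14,6)=429 g(14,8)=208 g(14,10)=65 g(14,12)=12 g(14,14)=1
t=15: g(15,-15)=1 g(15,-13)=13 g(15,-11)=77 g(15,-9)=273 g(15,-7)=637 g(15,-5)=1001 g(15,-3)=1001 g(15,-1)=429 g(15,1)=429 g(15,3)=1001 g(15,5)=1001 g(15,7)=637 g(15,9)=273 g(15,11)=77 g(15,13)=13 g(15,15)=1
t=16: g(16,-16)=1 g(16,-14)=14 g(16,-12)=90 g(16,-10)=350 g(16,-8)=910 g(16,-6)=1638 g(16,-4)=2002 g(16,-2)=1430 g(16,2)=1430 g(16,4)=2002 g(16,6)=1638 g(16,8)=910 g(16,10)=350 g(16,12)=90 g(16,14)=14 g(16,16)=1
t=17: g(17,-17)=1 g(17,-15)=15 g(17,-13)=104 g(17,-11)=440 g(17,-9)=1260 g(17,-7)=2548 g(17,-5)=3640 g(17,-3)=3432 g(17,-1)=1430 g(17,1)=1430 g(17,3)=3432 g(17,5)=3640 g(17,7)=2548 g(17,9)=1260 g(17,11)=440 g(17,13)=104 g(17,15)=15 g(17,17)=1
t=18: g(18,-18)=1 g(18,-16)=16 g(18,-14)=119 g(18,-12)=544 g(18,-10)=1700 g(18,-8)=3808 g(18,-6)=6188 g(18,-4)=7072 g(18,-2)=4862 g(18,2)=4862 g(18,4)=7072 g(18,6)=6188 g(18,8)=3808 g(18,10)=1700 g(18,12)=544 g(18,14)=119 g(18,16)=16 g(18,18)=1
t=19: g(19,-19)=1 g(19,-17)=17 g(19,-15)=135 g(19,-13)=663 g(19,-11)=2244 g(19,-9)=5508 g(19,-7)=9996 g(19,-5)=13260 g(19,-3)=11934 g(19,-1)=4862 g(19,1)=4862 g(19,3)=11934 g(19,5)=13260 g(19,7)=9996 g(19,9)=5508 g(19,11)=2244 g(19,13)=663 g(19,15)=135 g(19,17)=17 g(19,19)=1
t=20: g(20,-20)=1 g(20,-18)=18 g(20,-16)=152 g(20,-14)=798 g(20,-12)=2907 g(20,-10)=7752 g(20,-8)=15504 g(20,-6)=23256 g(20,-4)=25194 g(20,-2)=16796 g(20,2)=16796 g(20,4)=25194 g(20,6)=23256 g(20,8)=15504 g(20,10)=7752 g(20,12)=2907 g(20,14)=798 g(20,16)=152 g(20,18)=18 g(20,20)=1
t=21: g(21,-21)=1 g(21,-19)=19 g(21,-17)=170 g(21,-15)=950 g(21,-13)=3705 g(21,-11)=10659 g(21,-9)=23256 g(21,-7)=38760 g(21,-5)=48450 g(21,-3)=41990 g(21,-1)=16796 g(21,1)=16796 g(21,3)=41990 g(21,5)=48450 g(21,7)=38760 g(21,9)=23256 g(21,11)=10659 g(21,13)=3705 g(21,15)=950 g(21,17)=170 g(21,19)=19 g(21,21)=1
t=22: g(22,-22)=1 g(22,-20)=20 g(22,-18)=189 g(22,-16)=1120 g(22,-14)=4655 g(22,-12)=14364 g(22,-10)=33915 g(22,-8)=62016 g(22,-6)=87210 g(22,-4)=90440 g(22,-2)=58786 g(22,2)=58786 g(22,4)=90440 g(22,6)=87210 g(22,8)=62016 g(22,10)=33915 g(22,12)=14364 g(22,14)=4655 g(22,16)=1120 g(22,18)=189 g(22,20)=20 g(22,22)=1
Paths never hitting 0: Σ_s g(22,s) = 705432
Paths hitting 0: 2^22 - 705432 = 3488872
P = 3488872/4194304 = 436109/524288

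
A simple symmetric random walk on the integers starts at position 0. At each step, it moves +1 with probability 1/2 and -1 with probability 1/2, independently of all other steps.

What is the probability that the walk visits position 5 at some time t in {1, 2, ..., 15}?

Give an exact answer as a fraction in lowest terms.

Answer: 6885/32768

Derivation:
Count via complement. Let g(t,s) = #length-t paths at position s with S_1..S_t all ≠ 5.
g(t,s) = g(t-1,s-1) + g(t-1,s+1) for s ≠ 5; g(t,5) = 0.
t=0: g(0,0)=1
t=1: g(1,-1)=1 g(1,1)=1
t=2: g(2,-2)=1 g(2,0)=2 g(2,2)=1
t=3: g(3,-3)=1 g(3,-1)=3 g(3,1)=3 g(3,3)=1
t=4: g(4,-4)=1 g(4,-2)=4 g(4,0)=6 g(4,2)=4 g(4,4)=1
t=5: g(5,-5)=1 g(5,-3)=5 g(5,-1)=10 g(5,1)=10 g(5,3)=5
t=6: g(6,-6)=1 g(6,-4)=6 g(6,-2)=15 g(6,0)=20 g(6,2)=15 g(6,4)=5
t=7: g(7,-7)=1 g(7,-5)=7 g(7,-3)=21 g(7,-1)=35 g(7,1)=35 g(7,3)=20
t=8: g(8,-8)=1 g(8,-6)=8 g(8,-4)=28 g(8,-2)=56 g(8,0)=70 g(8,2)=55 g(8,4)=20
t=9: g(9,-9)=1 g(9,-7)=9 g(9,-5)=36 g(9,-3)=84 g(9,-1)=126 g(9,1)=125 g(9,3)=75
t=10: g(10,-10)=1 g(10,-8)=10 g(10,-6)=45 g(10,-4)=120 g(10,-2)=210 g(10,0)=251 g(10,2)=200 g(10,4)=75
t=11: g(11,-11)=1 g(11,-9)=11 g(11,-7)=55 g(11,-5)=165 g(11,-3)=330 g(11,-1)=461 g(11,1)=451 g(11,3)=275
t=12: g(12,-12)=1 g(12,-10)=12 g(12,-8)=66 g(12,-6)=220 g(12,-4)=495 g(12,-2)=791 g(12,0)=912 g(12,2)=726 g(12,4)=275
t=13: g(13,-13)=1 g(13,-11)=13 g(13,-9)=78 g(13,-7)=286 g(13,-5)=715 g(13,-3)=1286 g(13,-1)=1703 g(13,1)=1638 g(13,3)=1001
t=14: g(14,-14)=1 g(14,-12)=14 g(14,-10)=91 g(14,-8)=364 g(14,-6)=1001 g(14,-4)=2001 g(14,-2)=2989 g(14,0)=3341 g(14,2)=2639 g(14,4)=1001
t=15: g(15,-15)=1 g(15,-13)=15 g(15,-11)=105 g(15,-9)=455 g(15,-7)=1365 g(15,-5)=3002 g(15,-3)=4990 g(15,-1)=6330 g(15,1)=5980 g(15,3)=3640
Paths never hitting 5: Σ_s g(15,s) = 25883
Paths hitting 5: 2^15 - 25883 = 6885
P = 6885/32768 = 6885/32768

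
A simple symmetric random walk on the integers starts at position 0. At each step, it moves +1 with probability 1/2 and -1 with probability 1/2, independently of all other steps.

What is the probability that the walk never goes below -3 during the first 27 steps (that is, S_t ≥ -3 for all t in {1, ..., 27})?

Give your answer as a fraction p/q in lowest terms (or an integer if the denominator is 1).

Let f(t,s) = #length-t paths at position s with S_1..S_t all ≥ -3.
f(t,s) = f(t-1,s-1) + f(t-1,s+1) for s ≥ -3; f(t,s) = 0 for s < -3.
t=0: f(0,0)=1
t=1: f(1,-1)=1 f(1,1)=1
t=2: f(2,-2)=1 f(2,0)=2 f(2,2)=1
t=3: f(3,-3)=1 f(3,-1)=3 f(3,1)=3 f(3,3)=1
t=4: f(4,-2)=4 f(4,0)=6 f(4,2)=4 f(4,4)=1
t=5: f(5,-3)=4 f(5,-1)=10 f(5,1)=10 f(5,3)=5 f(5,5)=1
t=6: f(6,-2)=14 f(6,0)=20 f(6,2)=15 f(6,4)=6 f(6,6)=1
t=7: f(7,-3)=14 f(7,-1)=34 f(7,1)=35 f(7,3)=21 f(7,5)=7 f(7,7)=1
t=8: f(8,-2)=48 f(8,0)=69 f(8,2)=56 f(8,4)=28 f(8,6)=8 f(8,8)=1
t=9: f(9,-3)=48 f(9,-1)=117 f(9,1)=125 f(9,3)=84 f(9,5)=36 f(9,7)=9 f(9,9)=1
t=10: f(10,-2)=165 f(10,0)=242 f(10,2)=209 f(10,4)=120 f(10,6)=45 f(10,8)=10 f(10,10)=1
t=11: f(11,-3)=165 f(11,-1)=407 f(11,1)=451 f(11,3)=329 f(11,5)=165 f(11,7)=55 f(11,9)=11 f(11,11)=1
t=12: f(12,-2)=572 f(12,0)=858 f(12,2)=780 f(12,4)=494 f(12,6)=220 f(12,8)=66 f(12,10)=12 f(12,12)=1
t=13: f(13,-3)=572 f(13,-1)=1430 f(13,1)=1638 f(13,3)=1274 f(13,5)=714 f(13,7)=286 f(13,9)=78 f(13,11)=13 f(13,13)=1
t=14: f(14,-2)=2002 f(14,0)=3068 f(14,2)=2912 f(14,4)=1988 f(14,6)=1000 f(14,8)=364 f(14,10)=91 f(14,12)=14 f(14,14)=1
t=15: f(15,-3)=2002 f(15,-1)=5070 f(15,1)=5980 f(15,3)=4900 f(15,5)=2988 f(15,7)=1364 f(15,9)=455 f(15,11)=105 f(15,13)=15 f(15,15)=1
t=16: f(16,-2)=7072 f(16,0)=11050 f(16,2)=10880 f(16,4)=7888 f(16,6)=4352 f(16,8)=1819 f(16,10)=560 f(16,12)=120 f(16,14)=16 f(16,16)=1
t=17: f(17,-3)=7072 f(17,-1)=18122 f(17,1)=21930 f(17,3)=18768 f(17,5)=12240 f(17,7)=6171 f(17,9)=2379 f(17,11)=680 f(17,13)=136 f(17,15)=17 f(17,17)=1
t=18: f(18,-2)=25194 f(18,0)=40052 f(18,2)=40698 f(18,4)=31008 f(18,6)=18411 f(18,8)=8550 f(18,10)=3059 f(18,12)=816 f(18,14)=153 f(18,16)=18 f(18,18)=1
t=19: f(19,-3)=25194 f(19,-1)=65246 f(19,1)=80750 f(19,3)=71706 f(19,5)=49419 f(19,7)=26961 f(19,9)=11609 f(19,11)=3875 f(19,13)=969 f(19,15)=171 f(19,17)=19 f(19,19)=1
t=20: f(20,-2)=90440 f(20,0)=145996 f(20,2)=152456 f(20,4)=121125 f(20,6)=76380 f(20,8)=38570 f(20,10)=15484 f(20,12)=4844 f(20,14)=1140 f(20,16)=190 f(20,18)=20 f(20,20)=1
t=21: f(21,-3)=90440 f(21,-1)=236436 f(21,1)=298452 f(21,3)=273581 f(21,5)=197505 f(21,7)=114950 f(21,9)=54054 f(21,11)=20328 f(21,13)=5984 f(21,15)=1330 f(21,17)=210 f(21,19)=21 f(21,21)=1
t=22: f(22,-2)=326876 f(22,0)=534888 f(22,2)=572033 f(22,4)=471086 f(22,6)=312455 f(22,8)=169004 f(22,10)=74382 f(22,12)=26312 f(22,14)=7314 f(22,16)=1540 f(22,18)=231 f(22,20)=22 f(22,22)=1
t=23: f(23,-3)=326876 f(23,-1)=861764 f(23,1)=1106921 f(23,3)=1043119 f(23,5)=783541 f(23,7)=481459 f(23,9)=243386 f(23,11)=100694 f(23,13)=33626 f(23,15)=8854 f(23,17)=1771 f(23,19)=253 f(23,21)=23 f(23,23)=1
t=24: f(24,-2)=1188640 f(24,0)=1968685 f(24,2)=2150040 f(24,4)=1826660 f(24,6)=1265000 f(24,8)=724845 f(24,10)=344080 f(24,12)=134320 f(24,14)=42480 f(24,16)=10625 f(24,18)=2024 f(24,20)=276 f(24,22)=24 f(24,24)=1
t=25: f(25,-3)=1188640 f(25,-1)=3157325 f(25,1)=4118725 f(25,3)=3976700 f(25,5)=3091660 f(25,7)=1989845 f(25,9)=1068925 f(25,11)=478400 f(25,13)=176800 f(25,15)=53105 f(25,17)=12649 f(25,19)=2300 f(25,21)=300 f(25,23)=25 f(25,25)=1
t=26: f(26,-2)=4345965 f(26,0)=7276050 f(26,2)=8095425 f(26,4)=7068360 f(26,6)=5081505 f(26,8)=3058770 f(26,10)=1547325 f(26,12)=655200 f(26,14)=229905 f(26,16)=65754 f(26,18)=14949 f(26,20)=2600 f(26,22)=325 f(26,24)=26 f(26,26)=1
t=27: f(27,-3)=4345965 f(27,-1)=11622015 f(27,1)=15371475 f(27,3)=15163785 f(27,5)=12149865 f(27,7)=8140275 f(27,9)=4606095 f(27,11)=2202525 f(27,13)=885105 f(27,15)=295659 f(27,17)=80703 f(27,19)=17549 f(27,21)=2925 f(27,23)=351 f(27,25)=27 f(27,27)=1
Σ_s f(27,s) = 74884320
P = 74884320/134217728 = 2340135/4194304

Answer: 2340135/4194304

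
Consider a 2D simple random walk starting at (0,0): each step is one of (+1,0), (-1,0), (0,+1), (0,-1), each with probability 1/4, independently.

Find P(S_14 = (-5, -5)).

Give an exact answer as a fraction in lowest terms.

Let h be the number of horizontal steps (so 14-h are vertical). To end at (-5,-5) need (h-5)/2 right-steps and ((14-h)-5)/2 up-steps.
Sum over h with 5 ≤ h ≤ 9, h ≡ 1 (mod 2), 14-h ≡ 1 (mod 2):
h=5: C(14,5)·C(5,0)·C(9,2) = 2002·1·36 = 72072
h=7: C(14,7)·C(7,1)·C(7,1) = 3432·7·7 = 168168
h=9: C(14,9)·C(9,2)·C(5,0) = 2002·36·1 = 72072
Total favorable: 312312
Total paths: 4^14 = 268435456
P = 312312/268435456 = 39039/33554432

Answer: 39039/33554432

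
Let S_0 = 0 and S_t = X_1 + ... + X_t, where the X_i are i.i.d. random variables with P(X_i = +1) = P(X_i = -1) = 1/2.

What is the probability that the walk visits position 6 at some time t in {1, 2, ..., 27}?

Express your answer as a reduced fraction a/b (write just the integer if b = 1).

Count via complement. Let g(t,s) = #length-t paths at position s with S_1..S_t all ≠ 6.
g(t,s) = g(t-1,s-1) + g(t-1,s+1) for s ≠ 6; g(t,6) = 0.
t=0: g(0,0)=1
t=1: g(1,-1)=1 g(1,1)=1
t=2: g(2,-2)=1 g(2,0)=2 g(2,2)=1
t=3: g(3,-3)=1 g(3,-1)=3 g(3,1)=3 g(3,3)=1
t=4: g(4,-4)=1 g(4,-2)=4 g(4,0)=6 g(4,2)=4 g(4,4)=1
t=5: g(5,-5)=1 g(5,-3)=5 g(5,-1)=10 g(5,1)=10 g(5,3)=5 g(5,5)=1
t=6: g(6,-6)=1 g(6,-4)=6 g(6,-2)=15 g(6,0)=20 g(6,2)=15 g(6,4)=6
t=7: g(7,-7)=1 g(7,-5)=7 g(7,-3)=21 g(7,-1)=35 g(7,1)=35 g(7,3)=21 g(7,5)=6
t=8: g(8,-8)=1 g(8,-6)=8 g(8,-4)=28 g(8,-2)=56 g(8,0)=70 g(8,2)=56 g(8,4)=27
t=9: g(9,-9)=1 g(9,-7)=9 g(9,-5)=36 g(9,-3)=84 g(9,-1)=126 g(9,1)=126 g(9,3)=83 g(9,5)=27
t=10: g(10,-10)=1 g(10,-8)=10 g(10,-6)=45 g(10,-4)=120 g(10,-2)=210 g(10,0)=252 g(10,2)=209 g(10,4)=110
t=11: g(11,-11)=1 g(11,-9)=11 g(11,-7)=55 g(11,-5)=165 g(11,-3)=330 g(11,-1)=462 g(11,1)=461 g(11,3)=319 g(11,5)=110
t=12: g(12,-12)=1 g(12,-10)=12 g(12,-8)=66 g(12,-6)=220 g(12,-4)=495 g(12,-2)=792 g(12,0)=923 g(12,2)=780 g(12,4)=429
t=13: g(13,-13)=1 g(13,-11)=13 g(13,-9)=78 g(13,-7)=286 g(13,-5)=715 g(13,-3)=1287 g(13,-1)=1715 g(13,1)=1703 g(13,3)=1209 g(13,5)=429
t=14: g(14,-14)=1 g(14,-12)=14 g(14,-10)=91 g(14,-8)=364 g(14,-6)=1001 g(14,-4)=2002 g(14,-2)=3002 g(14,0)=3418 g(14,2)=2912 g(14,4)=1638
t=15: g(15,-15)=1 g(15,-13)=15 g(15,-11)=105 g(15,-9)=455 g(15,-7)=1365 g(15,-5)=3003 g(15,-3)=5004 g(15,-1)=6420 g(15,1)=6330 g(15,3)=4550 g(15,5)=1638
t=16: g(16,-16)=1 g(16,-14)=16 g(16,-12)=120 g(16,-10)=560 g(16,-8)=1820 g(16,-6)=4368 g(16,-4)=8007 g(16,-2)=11424 g(16,0)=12750 g(16,2)=10880 g(16,4)=6188
t=17: g(17,-17)=1 g(17,-15)=17 g(17,-13)=136 g(17,-11)=680 g(17,-9)=2380 g(17,-7)=6188 g(17,-5)=12375 g(17,-3)=19431 g(17,-1)=24174 g(17,1)=23630 g(17,3)=17068 g(17,5)=6188
t=18: g(18,-18)=1 g(18,-16)=18 g(18,-14)=153 g(18,-12)=816 g(18,-10)=3060 g(18,-8)=8568 g(18,-6)=18563 g(18,-4)=31806 g(18,-2)=43605 g(18,0)=47804 g(18,2)=40698 g(18,4)=23256
t=19: g(19,-19)=1 g(19,-17)=19 g(19,-15)=171 g(19,-13)=969 g(19,-11)=3876 g(19,-9)=11628 g(19,-7)=27131 g(19,-5)=50369 g(19,-3)=75411 g(19,-1)=91409 g(19,1)=88502 g(19,3)=63954 g(19,5)=23256
t=20: g(20,-20)=1 g(20,-18)=20 g(20,-16)=190 g(20,-14)=1140 g(20,-12)=4845 g(20,-10)=15504 g(20,-8)=38759 g(20,-6)=77500 g(20,-4)=125780 g(20,-2)=166820 g(20,0)=179911 g(20,2)=152456 g(20,4)=87210
t=21: g(21,-21)=1 g(21,-19)=21 g(21,-17)=210 g(21,-15)=1330 g(21,-13)=5985 g(21,-11)=20349 g(21,-9)=54263 g(21,-7)=116259 g(21,-5)=203280 g(21,-3)=292600 g(21,-1)=346731 g(21,1)=332367 g(21,3)=239666 g(21,5)=87210
t=22: g(22,-22)=1 g(22,-20)=22 g(22,-18)=231 g(22,-16)=1540 g(22,-14)=7315 g(22,-12)=26334 g(22,-10)=74612 g(22,-8)=170522 g(22,-6)=319539 g(22,-4)=495880 g(22,-2)=639331 g(22,0)=679098 g(22,2)=572033 g(22,4)=326876
t=23: g(23,-23)=1 g(23,-21)=23 g(23,-19)=253 g(23,-17)=1771 g(23,-15)=8855 g(23,-13)=33649 g(23,-11)=100946 g(23,-9)=245134 g(23,-7)=490061 g(23,-5)=815419 g(23,-3)=1135211 g(23,-1)=1318429 g(23,1)=1251131 g(23,3)=898909 g(23,5)=326876
t=24: g(24,-24)=1 g(24,-22)=24 g(24,-20)=276 g(24,-18)=2024 g(24,-16)=10626 g(24,-14)=42504 g(24,-12)=134595 g(24,-10)=346080 g(24,-8)=735195 g(24,-6)=1305480 g(24,-4)=1950630 g(24,-2)=2453640 g(24,0)=2569560 g(24,2)=2150040 g(24,4)=1225785
t=25: g(25,-25)=1 g(25,-23)=25 g(25,-21)=300 g(25,-19)=2300 g(25,-17)=12650 g(25,-15)=53130 g(25,-13)=177099 g(25,-11)=480675 g(25,-9)=1081275 g(25,-7)=2040675 g(25,-5)=3256110 g(25,-3)=4404270 g(25,-1)=5023200 g(25,1)=4719600 g(25,3)=3375825 g(25,5)=1225785
t=26: g(26,-26)=1 g(26,-24)=26 g(26,-22)=325 g(26,-20)=2600 g(26,-18)=14950 g(26,-16)=65780 g(26,-14)=230229 g(26,-12)=657774 g(26,-10)=1561950 g(26,-8)=3121950 g(26,-6)=5296785 g(26,-4)=7660380 g(26,-2)=9427470 g(26,0)=9742800 g(26,2)=8095425 g(26,4)=4601610
t=27: g(27,-27)=1 g(27,-25)=27 g(27,-23)=351 g(27,-21)=2925 g(27,-19)=17550 g(27,-17)=80730 g(27,-15)=296009 g(27,-13)=888003 g(27,-11)=2219724 g(27,-9)=4683900 g(27,-7)=8418735 g(27,-5)=12957165 g(27,-3)=17087850 g(27,-1)=19170270 g(27,1)=17838225 g(27,3)=12697035 g(27,5)=4601610
Paths never hitting 6: Σ_s g(27,s) = 100960110
Paths hitting 6: 2^27 - 100960110 = 33257618
P = 33257618/134217728 = 16628809/67108864

Answer: 16628809/67108864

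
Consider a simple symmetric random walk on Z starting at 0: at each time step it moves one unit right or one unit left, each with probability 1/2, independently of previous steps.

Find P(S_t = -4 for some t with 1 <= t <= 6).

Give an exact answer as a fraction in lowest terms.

Count via complement. Let g(t,s) = #length-t paths at position s with S_1..S_t all ≠ -4.
g(t,s) = g(t-1,s-1) + g(t-1,s+1) for s ≠ -4; g(t,-4) = 0.
t=0: g(0,0)=1
t=1: g(1,-1)=1 g(1,1)=1
t=2: g(2,-2)=1 g(2,0)=2 g(2,2)=1
t=3: g(3,-3)=1 g(3,-1)=3 g(3,1)=3 g(3,3)=1
t=4: g(4,-2)=4 g(4,0)=6 g(4,2)=4 g(4,4)=1
t=5: g(5,-3)=4 g(5,-1)=10 g(5,1)=10 g(5,3)=5 g(5,5)=1
t=6: g(6,-2)=14 g(6,0)=20 g(6,2)=15 g(6,4)=6 g(6,6)=1
Paths never hitting -4: Σ_s g(6,s) = 56
Paths hitting -4: 2^6 - 56 = 8
P = 8/64 = 1/8

Answer: 1/8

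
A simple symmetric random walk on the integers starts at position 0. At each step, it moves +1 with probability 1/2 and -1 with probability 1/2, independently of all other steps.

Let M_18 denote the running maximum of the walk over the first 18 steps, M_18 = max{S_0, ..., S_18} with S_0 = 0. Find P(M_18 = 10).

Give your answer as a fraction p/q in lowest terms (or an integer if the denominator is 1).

Answer: 765/65536

Derivation:
Let M_18 = max(S_0,...,S_18). Use the reflection principle: for j ≥ 1, #{paths with M_18 ≥ j} = #{S_18 ≥ j} + #{S_18 ≥ j+1}.
By reflection, #{M_18 ≥ 10} = #{S_18 ≥ 10} + #{S_18 ≥ 11} = 4048 + 988 = 5036.
#{M_18 ≥ 11} = #{S_18 ≥ 11} + #{S_18 ≥ 12} = 988 + 988 = 1976.
#{M_18 = 10} = 5036 - 1976 = 3060.
P(M_18 = 10) = 3060/262144 = 765/65536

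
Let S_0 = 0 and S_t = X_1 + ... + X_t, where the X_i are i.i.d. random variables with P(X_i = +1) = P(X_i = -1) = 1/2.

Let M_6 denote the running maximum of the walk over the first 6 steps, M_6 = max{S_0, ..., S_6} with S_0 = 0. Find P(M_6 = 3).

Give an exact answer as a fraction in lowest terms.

Let M_6 = max(S_0,...,S_6). Use the reflection principle: for j ≥ 1, #{paths with M_6 ≥ j} = #{S_6 ≥ j} + #{S_6 ≥ j+1}.
By reflection, #{M_6 ≥ 3} = #{S_6 ≥ 3} + #{S_6 ≥ 4} = 7 + 7 = 14.
#{M_6 ≥ 4} = #{S_6 ≥ 4} + #{S_6 ≥ 5} = 7 + 1 = 8.
#{M_6 = 3} = 14 - 8 = 6.
P(M_6 = 3) = 6/64 = 3/32

Answer: 3/32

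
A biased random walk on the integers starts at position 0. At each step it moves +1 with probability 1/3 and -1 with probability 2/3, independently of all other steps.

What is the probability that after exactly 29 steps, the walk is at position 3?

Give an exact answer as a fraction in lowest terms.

Answer: 61771243520/7625597484987

Derivation:
To reach position 3 after 29 steps: need 16 steps of +1 and 13 steps of -1.
Number of such sequences: C(29,16) = 67863915
Each has probability (1/3)^16 · (2/3)^13 = 8192/68630377364883
P = 67863915 · 8192/68630377364883 = 61771243520/7625597484987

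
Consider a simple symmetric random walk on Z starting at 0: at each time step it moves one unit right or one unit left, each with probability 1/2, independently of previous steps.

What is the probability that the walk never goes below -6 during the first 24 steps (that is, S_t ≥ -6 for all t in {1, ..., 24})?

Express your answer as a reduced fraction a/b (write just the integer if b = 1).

Answer: 3558491/4194304

Derivation:
Let f(t,s) = #length-t paths at position s with S_1..S_t all ≥ -6.
f(t,s) = f(t-1,s-1) + f(t-1,s+1) for s ≥ -6; f(t,s) = 0 for s < -6.
t=0: f(0,0)=1
t=1: f(1,-1)=1 f(1,1)=1
t=2: f(2,-2)=1 f(2,0)=2 f(2,2)=1
t=3: f(3,-3)=1 f(3,-1)=3 f(3,1)=3 f(3,3)=1
t=4: f(4,-4)=1 f(4,-2)=4 f(4,0)=6 f(4,2)=4 f(4,4)=1
t=5: f(5,-5)=1 f(5,-3)=5 f(5,-1)=10 f(5,1)=10 f(5,3)=5 f(5,5)=1
t=6: f(6,-6)=1 f(6,-4)=6 f(6,-2)=15 f(6,0)=20 f(6,2)=15 f(6,4)=6 f(6,6)=1
t=7: f(7,-5)=7 f(7,-3)=21 f(7,-1)=35 f(7,1)=35 f(7,3)=21 f(7,5)=7 f(7,7)=1
t=8: f(8,-6)=7 f(8,-4)=28 f(8,-2)=56 f(8,0)=70 f(8,2)=56 f(8,4)=28 f(8,6)=8 f(8,8)=1
t=9: f(9,-5)=35 f(9,-3)=84 f(9,-1)=126 f(9,1)=126 f(9,3)=84 f(9,5)=36 f(9,7)=9 f(9,9)=1
t=10: f(10,-6)=35 f(10,-4)=119 f(10,-2)=210 f(10,0)=252 f(10,2)=210 f(10,4)=120 f(10,6)=45 f(10,8)=10 f(10,10)=1
t=11: f(11,-5)=154 f(11,-3)=329 f(11,-1)=462 f(11,1)=462 f(11,3)=330 f(11,5)=165 f(11,7)=55 f(11,9)=11 f(11,11)=1
t=12: f(12,-6)=154 f(12,-4)=483 f(12,-2)=791 f(12,0)=924 f(12,2)=792 f(12,4)=495 f(12,6)=220 f(12,8)=66 f(12,10)=12 f(12,12)=1
t=13: f(13,-5)=637 f(13,-3)=1274 f(13,-1)=1715 f(13,1)=1716 f(13,3)=1287 f(13,5)=715 f(13,7)=286 f(13,9)=78 f(13,11)=13 f(13,13)=1
t=14: f(14,-6)=637 f(14,-4)=1911 f(14,-2)=2989 f(14,0)=3431 f(14,2)=3003 f(14,4)=2002 f(14,6)=1001 f(14,8)=364 f(14,10)=91 f(14,12)=14 f(14,14)=1
t=15: f(15,-5)=2548 f(15,-3)=4900 f(15,-1)=6420 f(15,1)=6434 f(15,3)=5005 f(15,5)=3003 f(15,7)=1365 f(15,9)=455 f(15,11)=105 f(15,13)=15 f(15,15)=1
t=16: f(16,-6)=2548 f(16,-4)=7448 f(16,-2)=11320 f(16,0)=12854 f(16,2)=11439 f(16,4)=8008 f(16,6)=4368 f(16,8)=1820 f(16,10)=560 f(16,12)=120 f(16,14)=16 f(16,16)=1
t=17: f(17,-5)=9996 f(17,-3)=18768 f(17,-1)=24174 f(17,1)=24293 f(17,3)=19447 f(17,5)=12376 f(17,7)=6188 f(17,9)=2380 f(17,11)=680 f(17,13)=136 f(17,15)=17 f(17,17)=1
t=18: f(18,-6)=9996 f(18,-4)=28764 f(18,-2)=42942 f(18,0)=48467 f(18,2)=43740 f(18,4)=31823 f(18,6)=18564 f(18,8)=8568 f(18,10)=3060 f(18,12)=816 f(18,14)=153 f(18,16)=18 f(18,18)=1
t=19: f(19,-5)=38760 f(19,-3)=71706 f(19,-1)=91409 f(19,1)=92207 f(19,3)=75563 f(19,5)=50387 f(19,7)=27132 f(19,9)=11628 f(19,11)=3876 f(19,13)=969 f(19,15)=171 f(19,17)=19 f(19,19)=1
t=20: f(20,-6)=38760 f(20,-4)=110466 f(20,-2)=163115 f(20,0)=183616 f(20,2)=167770 f(20,4)=125950 f(20,6)=77519 f(20,8)=38760 f(20,10)=15504 f(20,12)=4845 f(20,14)=1140 f(20,16)=190 f(20,18)=20 f(20,20)=1
t=21: f(21,-5)=149226 f(21,-3)=273581 f(21,-1)=346731 f(21,1)=351386 f(21,3)=293720 f(21,5)=203469 f(21,7)=116279 f(21,9)=54264 f(21,11)=20349 f(21,13)=5985 f(21,15)=1330 f(21,17)=210 f(21,19)=21 f(21,21)=1
t=22: f(22,-6)=149226 f(22,-4)=422807 f(22,-2)=620312 f(22,0)=698117 f(22,2)=645106 f(22,4)=497189 f(22,6)=319748 f(22,8)=170543 f(22,10)=74613 f(22,12)=26334 f(22,14)=7315 f(22,16)=1540 f(22,18)=231 f(22,20)=22 f(22,22)=1
t=23: f(23,-5)=572033 f(23,-3)=1043119 f(23,-1)=1318429 f(23,1)=1343223 f(23,3)=1142295 f(23,5)=816937 f(23,7)=490291 f(23,9)=245156 f(23,11)=100947 f(23,13)=33649 f(23,15)=8855 f(23,17)=1771 f(23,19)=253 f(23,21)=23 f(23,23)=1
t=24: f(24,-6)=572033 f(24,-4)=1615152 f(24,-2)=2361548 f(24,0)=2661652 f(24,2)=2485518 f(24,4)=1959232 f(24,6)=1307228 f(24,8)=735447 f(24,10)=346103 f(24,12)=134596 f(24,14)=42504 f(24,16)=10626 f(24,18)=2024 f(24,20)=276 f(24,22)=24 f(24,24)=1
Σ_s f(24,s) = 14233964
P = 14233964/16777216 = 3558491/4194304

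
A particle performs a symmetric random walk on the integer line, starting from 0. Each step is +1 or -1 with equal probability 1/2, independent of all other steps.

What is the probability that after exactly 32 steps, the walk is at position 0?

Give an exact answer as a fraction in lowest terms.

To return to 0 after 32 steps: need exactly 16 steps of +1 and 16 of -1.
Favorable paths: C(32,16) = 601080390
Total paths: 2^32 = 4294967296
P = 601080390/4294967296 = 300540195/2147483648

Answer: 300540195/2147483648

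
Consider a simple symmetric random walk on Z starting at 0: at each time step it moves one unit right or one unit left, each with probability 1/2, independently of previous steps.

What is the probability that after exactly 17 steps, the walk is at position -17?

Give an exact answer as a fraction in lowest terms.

To reach position -17 after 17 steps: need 0 steps of +1 and 17 of -1.
Favorable paths: C(17,0) = 1
Total paths: 2^17 = 131072
P = 1/131072 = 1/131072

Answer: 1/131072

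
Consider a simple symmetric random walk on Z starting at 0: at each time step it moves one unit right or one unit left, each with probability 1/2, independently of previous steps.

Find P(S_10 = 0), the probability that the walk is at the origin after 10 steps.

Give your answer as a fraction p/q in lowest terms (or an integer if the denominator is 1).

Answer: 63/256

Derivation:
To return to 0 after 10 steps: need exactly 5 steps of +1 and 5 of -1.
Favorable paths: C(10,5) = 252
Total paths: 2^10 = 1024
P = 252/1024 = 63/256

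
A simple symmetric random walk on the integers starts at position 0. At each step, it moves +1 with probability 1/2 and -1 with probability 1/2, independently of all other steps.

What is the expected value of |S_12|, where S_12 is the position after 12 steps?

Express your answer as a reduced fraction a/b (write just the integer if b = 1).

Answer: 693/256

Derivation:
S_12 takes values m ≡ 0 (mod 2) with |m| ≤ 12; P(S_12=m) = C(12,(12+m)/2)/2^12.
Total paths: 2^12 = 4096
Distribution: P(S=-12)=1/4096, P(S=-10)=12/4096, P(S=-8)=66/4096, P(S=-6)=220/4096, P(S=-4)=495/4096, P(S=-2)=792/4096, P(S=0)=924/4096, P(S=2)=792/4096, P(S=4)=495/4096, P(S=6)=220/4096, P(S=8)=66/4096, P(S=10)=12/4096, P(S=12)=1/4096
E[|S_12|] = Σ_m |m|·P(S_12=m) = 11088/4096 = 693/256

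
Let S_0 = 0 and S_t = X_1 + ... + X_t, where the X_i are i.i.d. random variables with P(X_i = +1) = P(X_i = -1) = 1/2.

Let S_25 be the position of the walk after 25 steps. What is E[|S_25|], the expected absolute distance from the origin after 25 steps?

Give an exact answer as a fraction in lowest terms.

Answer: 16900975/4194304

Derivation:
S_25 takes values m ≡ 1 (mod 2) with |m| ≤ 25; P(S_25=m) = C(25,(25+m)/2)/2^25.
Total paths: 2^25 = 33554432
Distribution: P(S=-25)=1/33554432, P(S=-23)=25/33554432, P(S=-21)=300/33554432, P(S=-19)=2300/33554432, P(S=-17)=12650/33554432, P(S=-15)=53130/33554432, P(S=-13)=177100/33554432, P(S=-11)=480700/33554432, P(S=-9)=1081575/33554432, P(S=-7)=2042975/33554432, P(S=-5)=3268760/33554432, P(S=-3)=4457400/33554432, P(S=-1)=5200300/33554432, P(S=1)=5200300/33554432, P(S=3)=4457400/33554432, P(S=5)=3268760/33554432, P(S=7)=2042975/33554432, P(S=9)=1081575/33554432, P(S=11)=480700/33554432, P(S=13)=177100/33554432, P(S=15)=53130/33554432, P(S=17)=12650/33554432, P(S=19)=2300/33554432, P(S=21)=300/33554432, P(S=23)=25/33554432, P(S=25)=1/33554432
E[|S_25|] = Σ_m |m|·P(S_25=m) = 135207800/33554432 = 16900975/4194304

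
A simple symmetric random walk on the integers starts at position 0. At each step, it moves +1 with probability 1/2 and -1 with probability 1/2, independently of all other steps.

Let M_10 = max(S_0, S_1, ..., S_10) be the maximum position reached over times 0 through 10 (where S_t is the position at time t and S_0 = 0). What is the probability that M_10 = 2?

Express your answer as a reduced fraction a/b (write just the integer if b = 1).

Answer: 105/512

Derivation:
Let M_10 = max(S_0,...,S_10). Use the reflection principle: for j ≥ 1, #{paths with M_10 ≥ j} = #{S_10 ≥ j} + #{S_10 ≥ j+1}.
By reflection, #{M_10 ≥ 2} = #{S_10 ≥ 2} + #{S_10 ≥ 3} = 386 + 176 = 562.
#{M_10 ≥ 3} = #{S_10 ≥ 3} + #{S_10 ≥ 4} = 176 + 176 = 352.
#{M_10 = 2} = 562 - 352 = 210.
P(M_10 = 2) = 210/1024 = 105/512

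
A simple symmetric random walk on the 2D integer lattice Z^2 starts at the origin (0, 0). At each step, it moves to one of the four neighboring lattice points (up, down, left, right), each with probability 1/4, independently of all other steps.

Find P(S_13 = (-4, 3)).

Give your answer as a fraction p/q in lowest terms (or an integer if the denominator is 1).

Answer: 61347/8388608

Derivation:
Let h be the number of horizontal steps (so 13-h are vertical). To end at (-4,3) need (h-4)/2 right-steps and ((13-h)+3)/2 up-steps.
Sum over h with 4 ≤ h ≤ 10, h ≡ 0 (mod 2), 13-h ≡ 1 (mod 2):
h=4: C(13,4)·C(4,0)·C(9,6) = 715·1·84 = 60060
h=6: C(13,6)·C(6,1)·C(7,5) = 1716·6·21 = 216216
h=8: C(13,8)·C(8,2)·C(5,4) = 1287·28·5 = 180180
h=10: C(13,10)·C(10,3)·C(3,3) = 286·120·1 = 34320
Total favorable: 490776
Total paths: 4^13 = 67108864
P = 490776/67108864 = 61347/8388608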